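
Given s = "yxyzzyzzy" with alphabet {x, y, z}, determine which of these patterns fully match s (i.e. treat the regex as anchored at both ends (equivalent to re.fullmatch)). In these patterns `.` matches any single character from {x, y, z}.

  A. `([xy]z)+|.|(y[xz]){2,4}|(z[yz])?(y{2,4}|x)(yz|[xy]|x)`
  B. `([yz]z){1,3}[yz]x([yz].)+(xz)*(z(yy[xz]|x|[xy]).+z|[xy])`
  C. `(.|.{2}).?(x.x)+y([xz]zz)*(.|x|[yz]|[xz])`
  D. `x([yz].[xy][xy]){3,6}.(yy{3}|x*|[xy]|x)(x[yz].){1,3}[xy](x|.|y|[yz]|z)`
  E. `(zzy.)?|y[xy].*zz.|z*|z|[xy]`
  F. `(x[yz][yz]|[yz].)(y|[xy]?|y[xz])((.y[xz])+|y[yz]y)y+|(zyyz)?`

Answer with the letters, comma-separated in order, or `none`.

E

A → no match
B → no match
C → no match
D → no match — must start with "x"
E → match
F → no match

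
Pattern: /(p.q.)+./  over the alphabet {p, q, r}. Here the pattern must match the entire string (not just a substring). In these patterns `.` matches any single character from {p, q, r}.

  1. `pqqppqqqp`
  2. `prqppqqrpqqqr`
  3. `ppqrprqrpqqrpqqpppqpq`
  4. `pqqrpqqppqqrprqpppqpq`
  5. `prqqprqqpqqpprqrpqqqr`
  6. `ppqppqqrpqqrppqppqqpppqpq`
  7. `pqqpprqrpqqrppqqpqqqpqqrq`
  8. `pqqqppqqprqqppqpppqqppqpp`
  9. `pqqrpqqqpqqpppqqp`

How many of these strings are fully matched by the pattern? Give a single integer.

9

1 → match
2 → match
3 → match
4 → match
5 → match
6 → match
7 → match
8 → match
9 → match
Total matched: 9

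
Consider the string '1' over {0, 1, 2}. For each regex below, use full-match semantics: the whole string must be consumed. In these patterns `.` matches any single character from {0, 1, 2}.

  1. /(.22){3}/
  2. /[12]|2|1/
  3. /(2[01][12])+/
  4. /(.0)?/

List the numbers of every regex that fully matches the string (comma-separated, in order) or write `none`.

1 → no match — must end with '22'
2 → match
3 → no match — must start with '2'
4 → no match

2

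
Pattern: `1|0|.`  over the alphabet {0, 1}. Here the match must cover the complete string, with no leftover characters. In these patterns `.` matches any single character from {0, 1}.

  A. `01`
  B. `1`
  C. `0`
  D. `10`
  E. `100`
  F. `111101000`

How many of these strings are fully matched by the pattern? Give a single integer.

2

A → no match
B → match
C → match
D → no match
E → no match
F → no match
Total matched: 2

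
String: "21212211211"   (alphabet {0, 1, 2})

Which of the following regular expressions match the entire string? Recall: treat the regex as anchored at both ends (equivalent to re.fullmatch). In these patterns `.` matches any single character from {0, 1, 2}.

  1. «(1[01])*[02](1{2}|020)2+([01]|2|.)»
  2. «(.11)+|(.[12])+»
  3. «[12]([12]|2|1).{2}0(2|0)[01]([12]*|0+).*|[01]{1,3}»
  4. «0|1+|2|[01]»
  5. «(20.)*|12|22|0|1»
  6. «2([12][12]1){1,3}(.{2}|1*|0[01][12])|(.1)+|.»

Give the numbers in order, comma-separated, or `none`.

6

1 → no match
2 → no match
3 → no match
4 → no match
5 → no match
6 → match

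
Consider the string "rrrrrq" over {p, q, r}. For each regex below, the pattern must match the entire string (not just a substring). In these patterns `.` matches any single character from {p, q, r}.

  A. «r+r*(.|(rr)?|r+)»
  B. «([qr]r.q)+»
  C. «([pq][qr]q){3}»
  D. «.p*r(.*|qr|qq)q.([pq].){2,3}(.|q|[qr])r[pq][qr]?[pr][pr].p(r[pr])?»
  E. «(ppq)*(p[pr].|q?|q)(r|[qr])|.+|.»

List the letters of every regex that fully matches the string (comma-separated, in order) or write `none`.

A → match
B → no match
C → no match
D → no match
E → match

A, E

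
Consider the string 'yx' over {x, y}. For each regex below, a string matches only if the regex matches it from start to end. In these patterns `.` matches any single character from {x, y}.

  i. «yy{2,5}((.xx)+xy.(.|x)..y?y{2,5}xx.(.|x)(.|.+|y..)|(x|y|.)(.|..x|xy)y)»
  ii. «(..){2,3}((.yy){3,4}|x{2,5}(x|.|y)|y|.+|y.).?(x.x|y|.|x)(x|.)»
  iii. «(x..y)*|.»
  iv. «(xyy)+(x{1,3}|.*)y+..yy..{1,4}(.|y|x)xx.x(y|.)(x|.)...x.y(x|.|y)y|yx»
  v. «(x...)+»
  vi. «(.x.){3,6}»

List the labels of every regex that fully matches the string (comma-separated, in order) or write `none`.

i → no match — must start with 'yy'
ii → no match
iii → no match
iv → match
v → no match — must start with 'x'
vi → no match

iv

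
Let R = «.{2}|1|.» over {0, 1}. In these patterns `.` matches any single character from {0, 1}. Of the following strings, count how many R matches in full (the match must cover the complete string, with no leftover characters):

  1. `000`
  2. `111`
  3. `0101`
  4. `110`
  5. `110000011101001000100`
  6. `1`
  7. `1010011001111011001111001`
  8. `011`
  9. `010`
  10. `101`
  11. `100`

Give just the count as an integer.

1 → no match
2 → no match
3 → no match
4 → no match
5 → no match
6 → match
7 → no match
8 → no match
9 → no match
10 → no match
11 → no match
Total matched: 1

1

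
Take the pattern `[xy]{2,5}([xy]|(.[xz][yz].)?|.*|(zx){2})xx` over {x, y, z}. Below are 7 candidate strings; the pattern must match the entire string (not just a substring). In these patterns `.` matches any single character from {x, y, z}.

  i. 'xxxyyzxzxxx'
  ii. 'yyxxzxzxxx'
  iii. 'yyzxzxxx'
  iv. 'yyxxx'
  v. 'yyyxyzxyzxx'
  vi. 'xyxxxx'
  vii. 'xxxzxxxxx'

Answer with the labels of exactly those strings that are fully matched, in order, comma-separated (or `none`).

i → match
ii → match
iii → match
iv → match
v → match
vi → match
vii → match

i, ii, iii, iv, v, vi, vii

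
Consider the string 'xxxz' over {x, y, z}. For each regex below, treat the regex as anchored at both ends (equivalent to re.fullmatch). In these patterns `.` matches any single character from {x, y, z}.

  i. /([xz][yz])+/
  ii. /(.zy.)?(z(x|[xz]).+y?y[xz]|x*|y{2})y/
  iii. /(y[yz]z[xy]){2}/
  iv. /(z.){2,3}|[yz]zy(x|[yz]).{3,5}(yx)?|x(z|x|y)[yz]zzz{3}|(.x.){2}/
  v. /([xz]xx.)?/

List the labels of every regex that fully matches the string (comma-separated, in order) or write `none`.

i → no match
ii → no match — must end with 'y'
iii → no match — must start with 'y'
iv → no match
v → match

v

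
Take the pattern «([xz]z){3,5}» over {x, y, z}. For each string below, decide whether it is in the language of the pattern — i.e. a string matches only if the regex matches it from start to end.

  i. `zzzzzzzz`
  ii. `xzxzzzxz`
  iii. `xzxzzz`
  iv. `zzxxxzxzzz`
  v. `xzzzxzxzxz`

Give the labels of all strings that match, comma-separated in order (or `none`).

i. `zzzzzzzz` → match
ii. `xzxzzzxz` → match
iii. `xzxzzz` → match
iv. `zzxxxzxzzz` → no match
v. `xzzzxzxzxz` → match

i, ii, iii, v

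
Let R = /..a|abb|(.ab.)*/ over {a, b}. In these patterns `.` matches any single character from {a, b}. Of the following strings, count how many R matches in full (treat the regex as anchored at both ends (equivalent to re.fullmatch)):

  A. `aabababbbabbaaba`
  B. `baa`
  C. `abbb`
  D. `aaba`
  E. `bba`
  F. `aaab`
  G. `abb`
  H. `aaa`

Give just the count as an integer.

6

A → match
B. `baa` → match
C. `abbb` → no match
D. `aaba` → match
E. `bba` → match
F. `aaab` → no match
G. `abb` → match
H. `aaa` → match
Total matched: 6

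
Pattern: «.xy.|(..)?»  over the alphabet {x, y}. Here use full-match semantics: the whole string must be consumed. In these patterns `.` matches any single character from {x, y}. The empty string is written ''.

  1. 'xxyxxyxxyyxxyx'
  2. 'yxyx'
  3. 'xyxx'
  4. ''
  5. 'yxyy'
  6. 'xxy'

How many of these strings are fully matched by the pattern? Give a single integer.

3

1 → no match
2 → match
3 → no match
4 → match
5 → match
6 → no match
Total matched: 3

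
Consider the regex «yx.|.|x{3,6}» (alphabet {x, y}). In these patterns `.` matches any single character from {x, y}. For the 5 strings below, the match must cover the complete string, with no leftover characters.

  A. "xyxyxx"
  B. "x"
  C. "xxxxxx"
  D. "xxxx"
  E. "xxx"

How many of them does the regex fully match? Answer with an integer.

4

A → no match
B → match
C → match
D → match
E → match
Total matched: 4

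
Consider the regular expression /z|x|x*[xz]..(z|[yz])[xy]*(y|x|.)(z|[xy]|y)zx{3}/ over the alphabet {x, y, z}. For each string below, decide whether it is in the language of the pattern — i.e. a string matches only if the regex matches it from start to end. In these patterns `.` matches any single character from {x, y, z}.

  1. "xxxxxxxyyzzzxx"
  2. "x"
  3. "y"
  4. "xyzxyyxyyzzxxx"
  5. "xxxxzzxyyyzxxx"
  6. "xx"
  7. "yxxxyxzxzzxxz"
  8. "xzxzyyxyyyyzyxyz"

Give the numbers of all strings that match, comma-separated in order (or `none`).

1 → no match
2. "x" → match
3. "y" → no match
4 → no match
5 → match
6. "xx" → no match
7 → no match
8 → no match

2, 5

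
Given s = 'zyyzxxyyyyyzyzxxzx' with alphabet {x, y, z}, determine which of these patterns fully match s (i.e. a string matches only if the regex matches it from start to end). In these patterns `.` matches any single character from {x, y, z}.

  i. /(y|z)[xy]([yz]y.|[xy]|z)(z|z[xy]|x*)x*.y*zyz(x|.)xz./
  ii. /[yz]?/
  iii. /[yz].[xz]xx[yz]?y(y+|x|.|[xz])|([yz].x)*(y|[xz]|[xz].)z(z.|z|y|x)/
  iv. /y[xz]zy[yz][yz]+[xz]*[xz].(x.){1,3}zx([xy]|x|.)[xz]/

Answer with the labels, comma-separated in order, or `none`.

i

i → match
ii → no match
iii → no match
iv → no match — must start with 'y'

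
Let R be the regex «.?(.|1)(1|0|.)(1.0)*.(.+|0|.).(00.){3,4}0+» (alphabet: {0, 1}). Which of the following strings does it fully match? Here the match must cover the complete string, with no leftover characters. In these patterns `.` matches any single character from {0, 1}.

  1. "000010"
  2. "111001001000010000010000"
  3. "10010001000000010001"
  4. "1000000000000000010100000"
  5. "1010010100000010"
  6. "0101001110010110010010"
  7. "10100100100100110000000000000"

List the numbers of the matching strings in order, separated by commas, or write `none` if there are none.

2, 7

1 → no match
2 → match
3 → no match — must end with "0"
4 → no match
5 → no match
6 → no match
7 → match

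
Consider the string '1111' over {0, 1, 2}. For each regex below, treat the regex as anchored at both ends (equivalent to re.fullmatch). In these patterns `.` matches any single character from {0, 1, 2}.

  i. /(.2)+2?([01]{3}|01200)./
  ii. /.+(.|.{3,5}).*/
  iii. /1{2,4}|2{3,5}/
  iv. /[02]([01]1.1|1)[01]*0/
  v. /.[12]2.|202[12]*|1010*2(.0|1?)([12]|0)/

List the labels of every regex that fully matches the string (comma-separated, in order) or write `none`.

ii, iii

i → no match
ii → match
iii → match
iv → no match — must end with '0'
v → no match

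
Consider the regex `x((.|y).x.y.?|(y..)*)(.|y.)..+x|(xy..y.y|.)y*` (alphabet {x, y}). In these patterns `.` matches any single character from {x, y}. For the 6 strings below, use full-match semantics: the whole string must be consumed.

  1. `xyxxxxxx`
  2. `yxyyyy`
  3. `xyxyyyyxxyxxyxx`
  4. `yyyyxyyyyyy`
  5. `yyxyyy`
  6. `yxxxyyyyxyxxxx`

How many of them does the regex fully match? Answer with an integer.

1 → match
2 → no match
3 → match
4 → no match
5 → no match
6 → no match
Total matched: 2

2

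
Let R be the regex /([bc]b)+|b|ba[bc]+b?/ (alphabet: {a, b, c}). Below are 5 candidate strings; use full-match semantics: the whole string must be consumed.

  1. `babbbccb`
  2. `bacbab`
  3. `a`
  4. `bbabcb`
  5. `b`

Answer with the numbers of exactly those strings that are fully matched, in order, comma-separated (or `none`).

1, 5

1. `babbbccb` → match
2. `bacbab` → no match
3. `a` → no match
4. `bbabcb` → no match
5. `b` → match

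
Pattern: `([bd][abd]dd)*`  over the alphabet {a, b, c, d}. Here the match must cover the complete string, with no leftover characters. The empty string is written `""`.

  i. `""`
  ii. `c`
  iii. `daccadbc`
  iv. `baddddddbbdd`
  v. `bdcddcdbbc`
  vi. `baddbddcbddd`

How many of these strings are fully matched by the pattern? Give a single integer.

i → match
ii → no match
iii → no match
iv → match
v → no match
vi → no match
Total matched: 2

2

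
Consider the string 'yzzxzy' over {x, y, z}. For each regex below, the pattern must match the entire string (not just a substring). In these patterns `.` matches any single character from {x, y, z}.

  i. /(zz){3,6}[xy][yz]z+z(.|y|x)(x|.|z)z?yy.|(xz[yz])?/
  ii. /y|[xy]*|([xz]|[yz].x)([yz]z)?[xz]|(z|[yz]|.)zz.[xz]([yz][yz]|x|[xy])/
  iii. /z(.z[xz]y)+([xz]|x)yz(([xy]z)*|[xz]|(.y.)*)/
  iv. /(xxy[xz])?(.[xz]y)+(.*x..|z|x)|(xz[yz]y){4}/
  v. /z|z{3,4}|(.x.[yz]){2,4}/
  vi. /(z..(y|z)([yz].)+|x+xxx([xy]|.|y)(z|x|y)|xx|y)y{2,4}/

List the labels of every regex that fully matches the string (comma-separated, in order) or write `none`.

i → no match
ii → match
iii → no match — must start with 'z'
iv → no match
v → no match
vi → no match

ii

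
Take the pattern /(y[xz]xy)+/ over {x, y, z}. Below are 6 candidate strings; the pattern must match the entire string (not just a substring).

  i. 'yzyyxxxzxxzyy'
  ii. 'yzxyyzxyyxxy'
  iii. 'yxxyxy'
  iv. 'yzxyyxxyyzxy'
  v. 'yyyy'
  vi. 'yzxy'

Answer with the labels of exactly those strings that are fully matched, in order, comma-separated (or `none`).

ii, iv, vi

i → no match — must end with 'xy'
ii → match
iii → no match
iv → match
v → no match — must end with 'xy'
vi → match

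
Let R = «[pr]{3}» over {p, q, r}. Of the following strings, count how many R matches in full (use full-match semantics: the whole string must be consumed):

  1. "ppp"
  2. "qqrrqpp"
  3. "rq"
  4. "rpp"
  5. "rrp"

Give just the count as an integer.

3

1 → match
2 → no match
3 → no match
4 → match
5 → match
Total matched: 3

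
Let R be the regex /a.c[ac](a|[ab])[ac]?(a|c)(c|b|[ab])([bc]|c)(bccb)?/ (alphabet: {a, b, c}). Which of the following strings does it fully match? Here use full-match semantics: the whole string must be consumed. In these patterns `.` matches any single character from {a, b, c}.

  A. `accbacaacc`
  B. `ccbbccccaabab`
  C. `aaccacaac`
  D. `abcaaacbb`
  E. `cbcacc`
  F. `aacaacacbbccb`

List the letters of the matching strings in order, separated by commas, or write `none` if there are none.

C, D, F

A. `accbacaacc` → no match
B → no match — must start with `a`
C. `aaccacaac` → match
D. `abcaaacbb` → match
E. `cbcacc` → no match — must start with `a`
F → match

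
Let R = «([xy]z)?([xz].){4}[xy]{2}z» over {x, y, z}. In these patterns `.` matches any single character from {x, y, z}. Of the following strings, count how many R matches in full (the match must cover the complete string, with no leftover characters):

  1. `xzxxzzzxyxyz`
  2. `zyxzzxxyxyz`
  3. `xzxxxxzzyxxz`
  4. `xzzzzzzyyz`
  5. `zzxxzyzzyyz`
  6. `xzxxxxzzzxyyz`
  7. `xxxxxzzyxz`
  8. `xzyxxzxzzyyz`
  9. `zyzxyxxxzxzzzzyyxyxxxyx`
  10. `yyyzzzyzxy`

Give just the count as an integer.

3

1 → no match
2 → match
3 → no match
4 → no match
5 → match
6 → match
7 → no match
8 → no match
9 → no match — must end with `z`
10 → no match — must end with `z`
Total matched: 3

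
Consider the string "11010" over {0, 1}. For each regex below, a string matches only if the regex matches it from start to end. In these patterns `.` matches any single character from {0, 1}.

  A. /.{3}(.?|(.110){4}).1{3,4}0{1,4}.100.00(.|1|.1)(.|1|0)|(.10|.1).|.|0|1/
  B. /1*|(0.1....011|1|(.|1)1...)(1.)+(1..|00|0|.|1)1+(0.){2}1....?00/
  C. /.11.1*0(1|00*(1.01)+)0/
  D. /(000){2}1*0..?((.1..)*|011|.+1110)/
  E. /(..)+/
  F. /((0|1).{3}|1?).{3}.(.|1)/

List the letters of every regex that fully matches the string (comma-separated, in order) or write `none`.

A → no match
B → no match
C → no match
D → no match — must start with "000"
E → no match
F → match

F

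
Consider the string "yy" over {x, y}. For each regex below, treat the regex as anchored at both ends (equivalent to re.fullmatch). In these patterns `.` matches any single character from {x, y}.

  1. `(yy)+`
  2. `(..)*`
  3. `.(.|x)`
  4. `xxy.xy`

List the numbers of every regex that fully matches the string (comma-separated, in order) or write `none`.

1, 2, 3

1 → match
2 → match
3 → match
4 → no match — must start with "xxy"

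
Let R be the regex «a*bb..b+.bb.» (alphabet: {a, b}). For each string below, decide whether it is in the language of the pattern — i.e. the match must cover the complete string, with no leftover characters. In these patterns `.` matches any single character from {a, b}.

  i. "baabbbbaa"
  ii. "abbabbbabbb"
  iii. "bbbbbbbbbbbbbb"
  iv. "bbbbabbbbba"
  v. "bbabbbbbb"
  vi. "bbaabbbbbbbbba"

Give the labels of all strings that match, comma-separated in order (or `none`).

ii, iii, v, vi

i → no match
ii → match
iii → match
iv → no match
v → match
vi → match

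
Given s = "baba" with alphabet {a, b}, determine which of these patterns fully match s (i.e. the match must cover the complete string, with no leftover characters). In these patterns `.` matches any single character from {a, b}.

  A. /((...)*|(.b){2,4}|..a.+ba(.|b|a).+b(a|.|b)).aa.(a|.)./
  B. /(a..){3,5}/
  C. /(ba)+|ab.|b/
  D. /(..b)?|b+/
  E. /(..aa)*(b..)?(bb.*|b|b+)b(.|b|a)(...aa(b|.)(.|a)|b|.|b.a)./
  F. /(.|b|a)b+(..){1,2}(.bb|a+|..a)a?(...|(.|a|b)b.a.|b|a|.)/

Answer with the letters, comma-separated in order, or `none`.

A → no match
B → no match — must start with "a"
C → match
D → no match
E → no match
F → no match

C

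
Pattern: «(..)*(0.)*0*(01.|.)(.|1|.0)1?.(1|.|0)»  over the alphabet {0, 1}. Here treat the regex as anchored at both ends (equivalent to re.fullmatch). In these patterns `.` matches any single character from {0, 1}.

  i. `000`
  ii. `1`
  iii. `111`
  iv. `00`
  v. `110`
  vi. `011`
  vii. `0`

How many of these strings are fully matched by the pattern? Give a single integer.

i. `000` → no match
ii. `1` → no match
iii. `111` → no match
iv. `00` → no match
v. `110` → no match
vi. `011` → no match
vii. `0` → no match
Total matched: 0

0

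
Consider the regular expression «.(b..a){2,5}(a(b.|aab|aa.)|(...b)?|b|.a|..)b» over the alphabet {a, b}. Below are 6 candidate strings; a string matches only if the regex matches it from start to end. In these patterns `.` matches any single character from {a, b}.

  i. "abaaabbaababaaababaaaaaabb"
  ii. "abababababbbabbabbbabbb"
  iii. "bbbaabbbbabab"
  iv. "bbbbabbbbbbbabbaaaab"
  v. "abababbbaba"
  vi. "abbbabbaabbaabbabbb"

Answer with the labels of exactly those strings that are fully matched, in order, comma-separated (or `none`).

none

i → no match
ii → no match
iii → no match
iv → no match
v → no match — must end with "b"
vi → no match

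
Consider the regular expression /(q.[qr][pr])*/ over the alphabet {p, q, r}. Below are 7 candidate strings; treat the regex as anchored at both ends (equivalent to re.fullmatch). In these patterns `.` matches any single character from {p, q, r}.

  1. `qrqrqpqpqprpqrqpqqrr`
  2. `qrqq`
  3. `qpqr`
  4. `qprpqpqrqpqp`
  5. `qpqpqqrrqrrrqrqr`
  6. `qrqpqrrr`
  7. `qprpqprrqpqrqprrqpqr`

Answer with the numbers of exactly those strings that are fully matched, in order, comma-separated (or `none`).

1 → match
2 → no match
3 → match
4 → match
5 → match
6 → match
7 → match

1, 3, 4, 5, 6, 7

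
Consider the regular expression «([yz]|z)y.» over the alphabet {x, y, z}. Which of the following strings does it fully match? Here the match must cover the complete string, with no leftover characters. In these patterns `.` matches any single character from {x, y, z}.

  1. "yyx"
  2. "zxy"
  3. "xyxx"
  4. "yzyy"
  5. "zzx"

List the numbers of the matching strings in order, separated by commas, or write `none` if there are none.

1

1 → match
2 → no match
3 → no match
4 → no match
5 → no match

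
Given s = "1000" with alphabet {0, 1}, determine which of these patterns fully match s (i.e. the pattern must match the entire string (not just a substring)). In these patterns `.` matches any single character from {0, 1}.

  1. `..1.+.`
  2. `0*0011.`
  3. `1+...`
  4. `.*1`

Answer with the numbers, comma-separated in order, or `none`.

3

1 → no match
2 → no match
3 → match
4 → no match — must end with "1"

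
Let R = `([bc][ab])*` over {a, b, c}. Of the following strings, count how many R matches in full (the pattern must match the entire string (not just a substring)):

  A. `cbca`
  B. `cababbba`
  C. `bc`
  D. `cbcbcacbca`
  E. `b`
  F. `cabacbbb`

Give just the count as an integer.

A → match
B → match
C → no match
D → match
E → no match
F → match
Total matched: 4

4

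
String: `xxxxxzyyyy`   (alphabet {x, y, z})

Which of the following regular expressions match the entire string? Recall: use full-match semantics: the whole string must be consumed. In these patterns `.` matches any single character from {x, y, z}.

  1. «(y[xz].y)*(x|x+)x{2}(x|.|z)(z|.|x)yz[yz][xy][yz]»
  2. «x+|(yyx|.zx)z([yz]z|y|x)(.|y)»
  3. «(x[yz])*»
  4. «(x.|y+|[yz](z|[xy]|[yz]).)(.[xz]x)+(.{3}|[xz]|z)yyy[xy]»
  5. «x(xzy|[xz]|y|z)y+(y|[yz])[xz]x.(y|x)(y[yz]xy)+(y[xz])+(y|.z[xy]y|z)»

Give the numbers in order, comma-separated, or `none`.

1 → no match
2 → no match
3 → no match
4 → match
5 → no match

4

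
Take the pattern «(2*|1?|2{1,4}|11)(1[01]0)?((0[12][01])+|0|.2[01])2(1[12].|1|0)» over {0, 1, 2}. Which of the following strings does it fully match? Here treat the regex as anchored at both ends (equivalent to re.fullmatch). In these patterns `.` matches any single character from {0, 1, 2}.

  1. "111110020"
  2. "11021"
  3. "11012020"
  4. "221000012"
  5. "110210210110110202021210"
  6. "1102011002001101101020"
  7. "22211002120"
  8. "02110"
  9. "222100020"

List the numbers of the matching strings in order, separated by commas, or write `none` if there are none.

1 → no match
2 → match
3 → match
4 → no match
5 → no match
6 → no match
7 → match
8 → match
9 → match

2, 3, 7, 8, 9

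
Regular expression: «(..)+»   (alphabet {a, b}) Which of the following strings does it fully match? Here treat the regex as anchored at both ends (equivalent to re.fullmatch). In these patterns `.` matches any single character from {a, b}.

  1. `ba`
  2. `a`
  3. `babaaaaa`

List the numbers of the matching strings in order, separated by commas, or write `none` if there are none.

1 → match
2 → no match
3 → match

1, 3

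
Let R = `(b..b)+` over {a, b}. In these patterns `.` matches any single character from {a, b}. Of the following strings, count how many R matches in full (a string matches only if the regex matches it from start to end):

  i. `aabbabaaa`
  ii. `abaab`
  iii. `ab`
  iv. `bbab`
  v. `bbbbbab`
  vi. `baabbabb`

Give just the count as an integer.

i. `aabbabaaa` → no match — must start with `b`
ii. `abaab` → no match — must start with `b`
iii. `ab` → no match — must start with `b`
iv. `bbab` → match
v. `bbbbbab` → no match
vi. `baabbabb` → match
Total matched: 2

2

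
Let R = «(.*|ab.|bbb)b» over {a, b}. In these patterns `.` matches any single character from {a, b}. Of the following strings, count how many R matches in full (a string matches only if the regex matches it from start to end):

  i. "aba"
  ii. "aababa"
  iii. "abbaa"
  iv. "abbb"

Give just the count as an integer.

1

i → no match — must end with "b"
ii → no match — must end with "b"
iii → no match — must end with "b"
iv → match
Total matched: 1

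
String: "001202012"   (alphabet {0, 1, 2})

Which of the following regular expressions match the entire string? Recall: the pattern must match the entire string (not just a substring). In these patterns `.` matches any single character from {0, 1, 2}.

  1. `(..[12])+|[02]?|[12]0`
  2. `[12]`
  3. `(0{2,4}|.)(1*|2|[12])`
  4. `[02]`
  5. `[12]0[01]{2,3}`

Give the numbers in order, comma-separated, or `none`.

1 → match
2 → no match
3 → no match
4 → no match
5 → no match

1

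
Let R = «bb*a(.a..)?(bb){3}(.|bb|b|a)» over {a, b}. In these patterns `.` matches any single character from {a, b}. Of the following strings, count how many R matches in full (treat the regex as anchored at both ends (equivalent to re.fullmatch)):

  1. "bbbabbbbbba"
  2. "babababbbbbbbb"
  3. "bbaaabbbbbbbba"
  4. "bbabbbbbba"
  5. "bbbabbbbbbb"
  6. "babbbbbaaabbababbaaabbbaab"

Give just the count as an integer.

5

1 → match
2 → match
3 → match
4 → match
5 → match
6 → no match
Total matched: 5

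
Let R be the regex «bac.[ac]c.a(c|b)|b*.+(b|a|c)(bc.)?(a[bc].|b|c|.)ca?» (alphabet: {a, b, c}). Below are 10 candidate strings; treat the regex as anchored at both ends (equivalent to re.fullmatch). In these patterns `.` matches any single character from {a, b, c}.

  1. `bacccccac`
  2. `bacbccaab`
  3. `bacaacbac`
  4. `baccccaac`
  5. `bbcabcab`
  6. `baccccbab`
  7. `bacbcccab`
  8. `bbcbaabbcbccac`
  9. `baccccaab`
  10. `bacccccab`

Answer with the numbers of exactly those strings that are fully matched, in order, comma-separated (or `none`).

1, 2, 3, 4, 6, 7, 8, 9, 10

1. `bacccccac` → match
2. `bacbccaab` → match
3. `bacaacbac` → match
4. `baccccaac` → match
5. `bbcabcab` → no match
6. `baccccbab` → match
7. `bacbcccab` → match
8 → match
9. `baccccaab` → match
10. `bacccccab` → match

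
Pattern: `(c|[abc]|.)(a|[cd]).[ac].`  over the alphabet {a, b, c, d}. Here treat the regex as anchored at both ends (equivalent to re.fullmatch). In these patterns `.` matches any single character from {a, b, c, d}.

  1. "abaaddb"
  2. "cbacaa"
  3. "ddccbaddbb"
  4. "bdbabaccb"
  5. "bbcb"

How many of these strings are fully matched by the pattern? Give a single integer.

0

1 → no match
2 → no match
3 → no match
4 → no match
5 → no match
Total matched: 0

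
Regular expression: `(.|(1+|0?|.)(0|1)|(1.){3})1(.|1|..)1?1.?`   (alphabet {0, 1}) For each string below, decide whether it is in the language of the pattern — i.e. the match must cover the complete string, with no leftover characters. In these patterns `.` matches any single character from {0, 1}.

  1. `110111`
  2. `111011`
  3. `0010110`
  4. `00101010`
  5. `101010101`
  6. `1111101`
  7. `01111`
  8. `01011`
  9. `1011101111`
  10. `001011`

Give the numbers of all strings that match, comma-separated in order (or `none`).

1, 2, 3, 5, 6, 7, 8, 9, 10

1 → match
2 → match
3 → match
4 → no match
5 → match
6 → match
7 → match
8 → match
9 → match
10 → match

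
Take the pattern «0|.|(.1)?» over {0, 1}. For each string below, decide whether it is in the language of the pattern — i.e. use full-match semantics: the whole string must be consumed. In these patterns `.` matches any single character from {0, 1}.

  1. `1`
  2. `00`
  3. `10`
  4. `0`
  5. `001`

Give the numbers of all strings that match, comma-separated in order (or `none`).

1 → match
2 → no match
3 → no match
4 → match
5 → no match

1, 4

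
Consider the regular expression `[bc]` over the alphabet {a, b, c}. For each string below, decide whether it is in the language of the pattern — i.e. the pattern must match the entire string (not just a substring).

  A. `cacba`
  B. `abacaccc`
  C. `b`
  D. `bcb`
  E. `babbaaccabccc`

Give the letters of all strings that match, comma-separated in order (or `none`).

C

A. `cacba` → no match
B. `abacaccc` → no match
C. `b` → match
D. `bcb` → no match
E → no match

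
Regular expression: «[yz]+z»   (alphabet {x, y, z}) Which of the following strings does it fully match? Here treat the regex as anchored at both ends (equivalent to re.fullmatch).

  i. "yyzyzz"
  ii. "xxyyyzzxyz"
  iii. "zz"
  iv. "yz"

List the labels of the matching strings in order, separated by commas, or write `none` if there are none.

i → match
ii → no match
iii → match
iv → match

i, iii, iv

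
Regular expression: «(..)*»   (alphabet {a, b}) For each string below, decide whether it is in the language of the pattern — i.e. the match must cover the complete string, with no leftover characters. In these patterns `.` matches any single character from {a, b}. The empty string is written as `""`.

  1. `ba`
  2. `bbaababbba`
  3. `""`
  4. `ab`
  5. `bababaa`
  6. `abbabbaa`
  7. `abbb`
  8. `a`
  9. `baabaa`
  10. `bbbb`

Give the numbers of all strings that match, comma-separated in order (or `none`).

1, 2, 3, 4, 6, 7, 9, 10

1 → match
2 → match
3 → match
4 → match
5 → no match
6 → match
7 → match
8 → no match
9 → match
10 → match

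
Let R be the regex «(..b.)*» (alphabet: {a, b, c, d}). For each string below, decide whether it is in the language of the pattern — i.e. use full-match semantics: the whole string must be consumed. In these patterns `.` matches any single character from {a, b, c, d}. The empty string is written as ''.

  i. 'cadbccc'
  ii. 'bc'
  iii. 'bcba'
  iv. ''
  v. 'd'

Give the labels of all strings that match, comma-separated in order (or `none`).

iii, iv

i. 'cadbccc' → no match
ii. 'bc' → no match
iii. 'bcba' → match
iv. '' → match
v. 'd' → no match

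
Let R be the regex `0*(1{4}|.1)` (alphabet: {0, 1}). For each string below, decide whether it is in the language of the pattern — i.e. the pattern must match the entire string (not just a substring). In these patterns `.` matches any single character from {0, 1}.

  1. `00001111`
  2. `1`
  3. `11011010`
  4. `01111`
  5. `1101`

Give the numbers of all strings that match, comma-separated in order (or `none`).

1, 4

1 → match
2 → no match
3 → no match — must end with `1`
4 → match
5 → no match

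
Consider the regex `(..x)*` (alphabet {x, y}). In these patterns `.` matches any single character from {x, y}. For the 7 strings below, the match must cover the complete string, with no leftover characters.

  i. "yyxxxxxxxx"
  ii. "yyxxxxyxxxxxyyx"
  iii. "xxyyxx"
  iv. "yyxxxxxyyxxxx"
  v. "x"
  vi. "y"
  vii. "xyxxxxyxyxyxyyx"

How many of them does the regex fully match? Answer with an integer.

i. "yyxxxxxxxx" → no match
ii → match
iii. "xxyyxx" → no match
iv → no match
v. "x" → no match
vi. "y" → no match
vii → no match
Total matched: 1

1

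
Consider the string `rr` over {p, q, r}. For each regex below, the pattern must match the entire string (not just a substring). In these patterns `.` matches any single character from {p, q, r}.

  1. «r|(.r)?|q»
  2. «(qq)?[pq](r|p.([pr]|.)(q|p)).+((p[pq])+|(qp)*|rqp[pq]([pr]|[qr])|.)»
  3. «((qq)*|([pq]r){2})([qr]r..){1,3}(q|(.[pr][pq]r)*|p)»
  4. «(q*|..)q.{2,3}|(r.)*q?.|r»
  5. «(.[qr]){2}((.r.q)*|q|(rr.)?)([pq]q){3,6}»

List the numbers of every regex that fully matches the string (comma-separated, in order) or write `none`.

1

1 → match
2 → no match
3 → no match
4 → no match
5 → no match — must end with `q`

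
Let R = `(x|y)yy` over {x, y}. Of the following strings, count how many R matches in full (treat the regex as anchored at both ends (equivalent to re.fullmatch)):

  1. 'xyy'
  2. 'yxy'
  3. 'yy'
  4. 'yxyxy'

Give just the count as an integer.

1 → match
2 → no match — must end with 'yy'
3 → no match
4 → no match — must end with 'yy'
Total matched: 1

1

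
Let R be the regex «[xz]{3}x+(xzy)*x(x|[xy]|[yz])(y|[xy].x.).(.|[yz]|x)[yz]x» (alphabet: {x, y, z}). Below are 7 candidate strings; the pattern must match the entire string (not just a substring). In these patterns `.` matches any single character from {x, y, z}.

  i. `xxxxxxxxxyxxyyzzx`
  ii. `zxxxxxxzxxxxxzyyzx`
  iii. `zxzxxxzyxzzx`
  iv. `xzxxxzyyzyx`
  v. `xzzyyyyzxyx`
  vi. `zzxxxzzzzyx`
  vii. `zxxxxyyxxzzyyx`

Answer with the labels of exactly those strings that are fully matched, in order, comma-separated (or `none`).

i → match
ii → no match
iii → match
iv → match
v → no match
vi → no match
vii → match

i, iii, iv, vii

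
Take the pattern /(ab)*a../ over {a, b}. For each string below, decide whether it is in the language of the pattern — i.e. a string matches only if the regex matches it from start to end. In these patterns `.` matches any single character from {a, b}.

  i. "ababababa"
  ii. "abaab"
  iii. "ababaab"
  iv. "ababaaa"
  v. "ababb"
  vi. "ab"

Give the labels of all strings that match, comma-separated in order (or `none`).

i. "ababababa" → match
ii. "abaab" → match
iii. "ababaab" → match
iv. "ababaaa" → match
v. "ababb" → match
vi. "ab" → no match

i, ii, iii, iv, v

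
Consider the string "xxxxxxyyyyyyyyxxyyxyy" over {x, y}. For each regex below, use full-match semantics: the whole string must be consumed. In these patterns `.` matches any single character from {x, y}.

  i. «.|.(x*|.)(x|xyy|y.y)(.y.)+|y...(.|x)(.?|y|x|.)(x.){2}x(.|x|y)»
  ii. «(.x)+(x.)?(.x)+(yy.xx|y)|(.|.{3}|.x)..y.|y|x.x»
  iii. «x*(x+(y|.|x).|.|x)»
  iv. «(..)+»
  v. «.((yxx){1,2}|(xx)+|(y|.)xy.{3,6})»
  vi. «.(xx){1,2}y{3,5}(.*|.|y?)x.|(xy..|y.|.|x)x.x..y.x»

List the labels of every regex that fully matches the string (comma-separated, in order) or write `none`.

i

i → match
ii → no match
iii → no match
iv → no match
v → no match
vi → no match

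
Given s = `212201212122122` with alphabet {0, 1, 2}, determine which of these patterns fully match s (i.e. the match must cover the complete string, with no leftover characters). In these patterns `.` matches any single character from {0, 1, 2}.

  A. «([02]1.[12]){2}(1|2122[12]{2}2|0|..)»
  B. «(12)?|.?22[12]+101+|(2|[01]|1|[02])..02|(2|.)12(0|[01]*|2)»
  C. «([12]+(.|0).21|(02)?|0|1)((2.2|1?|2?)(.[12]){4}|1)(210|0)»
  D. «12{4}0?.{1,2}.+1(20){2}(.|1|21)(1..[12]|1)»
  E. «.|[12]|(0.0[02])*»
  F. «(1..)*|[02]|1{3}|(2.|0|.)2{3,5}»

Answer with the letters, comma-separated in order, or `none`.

A

A → match
B → no match
C → no match
D → no match — must start with `12`
E → no match
F → no match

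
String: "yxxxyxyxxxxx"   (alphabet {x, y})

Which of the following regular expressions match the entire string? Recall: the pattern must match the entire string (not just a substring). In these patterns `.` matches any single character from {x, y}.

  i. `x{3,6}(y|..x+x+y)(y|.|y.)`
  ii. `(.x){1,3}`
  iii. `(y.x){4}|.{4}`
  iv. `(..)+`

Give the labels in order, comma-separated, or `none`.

iv

i → no match — must start with "x"
ii → no match
iii → no match
iv → match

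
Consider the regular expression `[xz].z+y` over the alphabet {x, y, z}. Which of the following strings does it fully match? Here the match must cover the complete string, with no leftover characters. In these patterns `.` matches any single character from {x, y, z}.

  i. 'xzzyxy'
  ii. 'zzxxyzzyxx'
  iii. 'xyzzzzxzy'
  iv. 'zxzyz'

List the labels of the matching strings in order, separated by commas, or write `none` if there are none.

i → no match — must end with 'zy'
ii → no match — must end with 'zy'
iii → no match
iv → no match — must end with 'zy'

none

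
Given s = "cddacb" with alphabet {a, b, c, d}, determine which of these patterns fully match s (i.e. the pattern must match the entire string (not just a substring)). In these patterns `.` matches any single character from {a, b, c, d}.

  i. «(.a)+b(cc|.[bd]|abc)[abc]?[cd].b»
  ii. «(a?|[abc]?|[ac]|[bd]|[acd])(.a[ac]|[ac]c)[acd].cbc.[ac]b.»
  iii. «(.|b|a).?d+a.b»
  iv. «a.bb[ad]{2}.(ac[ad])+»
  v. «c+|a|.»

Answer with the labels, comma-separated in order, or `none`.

i → no match
ii → no match
iii → match
iv → no match — must start with "a"
v → no match

iii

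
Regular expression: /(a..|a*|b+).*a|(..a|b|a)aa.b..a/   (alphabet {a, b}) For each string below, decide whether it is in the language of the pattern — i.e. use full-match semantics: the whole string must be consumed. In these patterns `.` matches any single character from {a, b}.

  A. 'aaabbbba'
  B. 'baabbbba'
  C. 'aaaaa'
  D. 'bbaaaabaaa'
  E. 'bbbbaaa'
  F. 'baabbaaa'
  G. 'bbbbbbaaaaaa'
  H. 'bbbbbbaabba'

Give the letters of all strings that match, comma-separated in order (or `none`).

A, B, C, D, E, F, G, H

A → match
B → match
C → match
D → match
E → match
F → match
G → match
H → match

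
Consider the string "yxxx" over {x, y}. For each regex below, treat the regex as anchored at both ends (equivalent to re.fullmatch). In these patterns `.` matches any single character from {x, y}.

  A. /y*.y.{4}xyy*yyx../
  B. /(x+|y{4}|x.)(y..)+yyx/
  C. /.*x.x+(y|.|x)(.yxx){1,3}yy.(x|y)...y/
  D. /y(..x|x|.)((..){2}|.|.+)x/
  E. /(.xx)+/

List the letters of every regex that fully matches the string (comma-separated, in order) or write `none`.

D

A → no match
B → no match — must end with "yyx"
C → no match — must end with "y"
D → match
E → no match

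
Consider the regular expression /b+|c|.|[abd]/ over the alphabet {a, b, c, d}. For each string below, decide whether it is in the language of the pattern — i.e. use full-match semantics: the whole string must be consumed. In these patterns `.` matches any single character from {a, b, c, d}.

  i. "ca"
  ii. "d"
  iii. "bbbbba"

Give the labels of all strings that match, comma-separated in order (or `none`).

i → no match
ii → match
iii → no match

ii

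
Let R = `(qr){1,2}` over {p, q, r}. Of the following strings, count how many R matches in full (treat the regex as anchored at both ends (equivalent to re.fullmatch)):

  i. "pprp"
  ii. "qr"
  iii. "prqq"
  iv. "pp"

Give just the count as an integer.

i → no match — must start with "qr"
ii → match
iii → no match — must start with "qr"
iv → no match — must start with "qr"
Total matched: 1

1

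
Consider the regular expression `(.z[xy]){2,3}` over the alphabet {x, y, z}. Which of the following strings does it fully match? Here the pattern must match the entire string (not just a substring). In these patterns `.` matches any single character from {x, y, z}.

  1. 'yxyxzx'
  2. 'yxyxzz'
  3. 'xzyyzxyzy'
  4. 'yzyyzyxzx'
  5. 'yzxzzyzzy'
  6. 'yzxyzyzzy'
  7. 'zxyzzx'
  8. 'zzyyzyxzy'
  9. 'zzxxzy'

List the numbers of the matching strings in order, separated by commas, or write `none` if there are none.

1. 'yxyxzx' → no match
2. 'yxyxzz' → no match
3. 'xzyyzxyzy' → match
4. 'yzyyzyxzx' → match
5. 'yzxzzyzzy' → match
6. 'yzxyzyzzy' → match
7. 'zxyzzx' → no match
8. 'zzyyzyxzy' → match
9. 'zzxxzy' → match

3, 4, 5, 6, 8, 9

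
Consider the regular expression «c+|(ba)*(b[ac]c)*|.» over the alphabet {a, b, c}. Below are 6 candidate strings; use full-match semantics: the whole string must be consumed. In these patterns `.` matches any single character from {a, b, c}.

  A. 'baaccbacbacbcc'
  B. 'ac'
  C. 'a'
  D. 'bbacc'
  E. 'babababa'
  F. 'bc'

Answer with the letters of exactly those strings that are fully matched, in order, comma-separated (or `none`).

A → no match
B → no match
C → match
D → no match
E → match
F → no match

C, E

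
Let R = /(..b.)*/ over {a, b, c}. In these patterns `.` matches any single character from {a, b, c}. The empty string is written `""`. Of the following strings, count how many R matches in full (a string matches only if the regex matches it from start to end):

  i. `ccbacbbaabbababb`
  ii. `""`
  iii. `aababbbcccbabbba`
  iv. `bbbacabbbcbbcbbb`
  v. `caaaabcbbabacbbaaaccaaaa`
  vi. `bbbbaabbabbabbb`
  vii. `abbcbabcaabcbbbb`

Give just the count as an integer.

i → match
ii → match
iii → match
iv → match
v → no match
vi → no match
vii → match
Total matched: 5

5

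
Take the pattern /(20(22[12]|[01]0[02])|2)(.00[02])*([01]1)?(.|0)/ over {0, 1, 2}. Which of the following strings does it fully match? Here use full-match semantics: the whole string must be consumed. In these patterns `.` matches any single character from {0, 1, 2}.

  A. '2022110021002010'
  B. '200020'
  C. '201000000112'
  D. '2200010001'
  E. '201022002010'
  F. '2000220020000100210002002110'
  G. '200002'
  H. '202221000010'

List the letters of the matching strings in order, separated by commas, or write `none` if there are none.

A, B, C, D, E, F, G, H

A → match
B. '200020' → match
C. '201000000112' → match
D. '2200010001' → match
E. '201022002010' → match
F → match
G. '200002' → match
H. '202221000010' → match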